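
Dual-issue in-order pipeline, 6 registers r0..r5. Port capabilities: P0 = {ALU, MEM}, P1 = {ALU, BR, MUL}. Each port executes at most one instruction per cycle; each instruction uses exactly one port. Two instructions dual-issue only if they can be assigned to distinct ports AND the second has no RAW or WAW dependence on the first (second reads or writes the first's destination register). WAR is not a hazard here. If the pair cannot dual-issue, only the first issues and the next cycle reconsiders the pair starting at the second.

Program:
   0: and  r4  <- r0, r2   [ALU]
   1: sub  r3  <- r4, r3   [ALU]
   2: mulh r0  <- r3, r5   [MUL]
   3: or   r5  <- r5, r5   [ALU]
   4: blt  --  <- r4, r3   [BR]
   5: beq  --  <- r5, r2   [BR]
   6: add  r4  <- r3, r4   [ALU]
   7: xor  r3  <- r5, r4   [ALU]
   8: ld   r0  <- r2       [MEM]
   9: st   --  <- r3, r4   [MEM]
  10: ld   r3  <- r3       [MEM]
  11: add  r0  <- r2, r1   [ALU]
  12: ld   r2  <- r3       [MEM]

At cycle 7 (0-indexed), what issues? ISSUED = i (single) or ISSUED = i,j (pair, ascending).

ISSUED = 10,11

c0: i0 and  RAW r4
c1: i1 sub  RAW r3
c2: i2+i3 mulh;or  2-wide
c3: i4 blt  no-port BR/BR
c4: i5+i6 beq;add  2-wide
c5: i7+i8 xor;ld  2-wide
c6: i9 st  no-port MEM/MEM
c7: i10+i11 ld;add  2-wide
c8: i12 ld  tail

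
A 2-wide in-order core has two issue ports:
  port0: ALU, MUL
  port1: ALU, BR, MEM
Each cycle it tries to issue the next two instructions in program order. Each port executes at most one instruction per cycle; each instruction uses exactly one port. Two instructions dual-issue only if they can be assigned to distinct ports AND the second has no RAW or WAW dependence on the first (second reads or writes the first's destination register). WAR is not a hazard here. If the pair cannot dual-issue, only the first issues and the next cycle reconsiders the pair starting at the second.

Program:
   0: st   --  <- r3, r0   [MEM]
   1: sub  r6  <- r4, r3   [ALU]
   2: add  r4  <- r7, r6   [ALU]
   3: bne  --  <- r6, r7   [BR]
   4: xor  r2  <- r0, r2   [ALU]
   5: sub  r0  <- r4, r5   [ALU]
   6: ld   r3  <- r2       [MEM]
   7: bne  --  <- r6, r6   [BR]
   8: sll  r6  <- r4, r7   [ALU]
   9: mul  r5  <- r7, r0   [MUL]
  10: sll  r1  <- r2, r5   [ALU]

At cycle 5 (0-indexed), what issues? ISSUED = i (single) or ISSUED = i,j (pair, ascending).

  cy0 -> i0/i1 (st+sub) pair
  cy1 -> i2/i3 (add+bne) pair
  cy2 -> i4/i5 (xor+sub) pair
  cy3 -> i6 (ld) no-port MEM/BR
  cy4 -> i7/i8 (bne+sll) pair
  cy5 -> i9 (mul) RAW r5
  cy6 -> i10 (sll) tail

ISSUED = 9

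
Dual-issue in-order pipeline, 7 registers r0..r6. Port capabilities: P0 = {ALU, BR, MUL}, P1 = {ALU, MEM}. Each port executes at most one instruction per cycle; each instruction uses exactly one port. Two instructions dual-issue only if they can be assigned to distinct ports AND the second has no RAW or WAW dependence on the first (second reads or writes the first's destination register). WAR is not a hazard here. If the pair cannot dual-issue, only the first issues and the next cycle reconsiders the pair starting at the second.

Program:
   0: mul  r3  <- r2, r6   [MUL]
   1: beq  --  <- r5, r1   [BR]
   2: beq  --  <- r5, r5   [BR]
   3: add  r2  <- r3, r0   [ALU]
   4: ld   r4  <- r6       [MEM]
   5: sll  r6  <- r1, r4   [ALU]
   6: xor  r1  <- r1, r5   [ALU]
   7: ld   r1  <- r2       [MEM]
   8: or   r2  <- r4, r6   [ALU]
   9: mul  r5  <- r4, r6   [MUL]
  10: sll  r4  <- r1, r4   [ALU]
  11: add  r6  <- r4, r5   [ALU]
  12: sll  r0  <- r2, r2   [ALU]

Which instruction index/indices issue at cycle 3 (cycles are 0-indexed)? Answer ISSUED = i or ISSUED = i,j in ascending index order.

t=0 i0:mul ; no-port MUL/BR
t=1 i1:beq ; no-port BR/BR
t=2 i2,i3:beq+add ; pair
t=3 i4:ld ; RAW r4
t=4 i5,i6:sll+xor ; pair
t=5 i7,i8:ld+or ; pair
t=6 i9,i10:mul+sll ; pair
t=7 i11,i12:add+sll ; pair

ISSUED = 4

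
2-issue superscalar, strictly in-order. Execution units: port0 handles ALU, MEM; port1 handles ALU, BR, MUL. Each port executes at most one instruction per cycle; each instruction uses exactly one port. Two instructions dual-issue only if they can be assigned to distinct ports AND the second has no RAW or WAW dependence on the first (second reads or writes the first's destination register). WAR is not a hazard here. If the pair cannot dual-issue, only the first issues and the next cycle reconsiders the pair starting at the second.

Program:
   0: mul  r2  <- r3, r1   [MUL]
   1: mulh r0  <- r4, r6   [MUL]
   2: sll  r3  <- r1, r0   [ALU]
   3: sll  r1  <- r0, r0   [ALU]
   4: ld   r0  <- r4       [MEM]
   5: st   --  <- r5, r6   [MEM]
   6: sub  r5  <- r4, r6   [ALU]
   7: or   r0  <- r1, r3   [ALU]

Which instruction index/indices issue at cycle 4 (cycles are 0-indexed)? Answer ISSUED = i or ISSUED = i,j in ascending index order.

0. mul @i0  | no-port MUL/MUL
1. mulh @i1  | RAW r0
2. sll sll @i2/i3  | pair
3. ld @i4  | no-port MEM/MEM
4. st sub @i5/i6  | pair
5. or @i7  | tail

ISSUED = 5,6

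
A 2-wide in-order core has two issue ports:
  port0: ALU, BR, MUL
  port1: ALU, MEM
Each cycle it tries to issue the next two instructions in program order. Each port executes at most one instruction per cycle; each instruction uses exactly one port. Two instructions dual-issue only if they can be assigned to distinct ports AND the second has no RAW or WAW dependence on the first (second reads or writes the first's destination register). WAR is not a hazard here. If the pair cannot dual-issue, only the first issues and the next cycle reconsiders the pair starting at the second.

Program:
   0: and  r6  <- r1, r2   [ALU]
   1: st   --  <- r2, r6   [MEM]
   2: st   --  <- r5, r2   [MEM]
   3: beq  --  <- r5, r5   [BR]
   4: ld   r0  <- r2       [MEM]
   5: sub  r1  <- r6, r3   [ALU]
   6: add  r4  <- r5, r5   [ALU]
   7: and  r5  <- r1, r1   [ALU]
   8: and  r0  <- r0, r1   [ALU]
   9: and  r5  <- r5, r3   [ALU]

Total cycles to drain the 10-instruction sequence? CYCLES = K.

0. and @i0  | RAW r6
1. st @i1  | no-port MEM/MEM
2. st beq @i2/i3  | 2-wide
3. ld sub @i4/i5  | 2-wide
4. add and @i6/i7  | 2-wide
5. and and @i8/i9  | 2-wide

CYCLES = 6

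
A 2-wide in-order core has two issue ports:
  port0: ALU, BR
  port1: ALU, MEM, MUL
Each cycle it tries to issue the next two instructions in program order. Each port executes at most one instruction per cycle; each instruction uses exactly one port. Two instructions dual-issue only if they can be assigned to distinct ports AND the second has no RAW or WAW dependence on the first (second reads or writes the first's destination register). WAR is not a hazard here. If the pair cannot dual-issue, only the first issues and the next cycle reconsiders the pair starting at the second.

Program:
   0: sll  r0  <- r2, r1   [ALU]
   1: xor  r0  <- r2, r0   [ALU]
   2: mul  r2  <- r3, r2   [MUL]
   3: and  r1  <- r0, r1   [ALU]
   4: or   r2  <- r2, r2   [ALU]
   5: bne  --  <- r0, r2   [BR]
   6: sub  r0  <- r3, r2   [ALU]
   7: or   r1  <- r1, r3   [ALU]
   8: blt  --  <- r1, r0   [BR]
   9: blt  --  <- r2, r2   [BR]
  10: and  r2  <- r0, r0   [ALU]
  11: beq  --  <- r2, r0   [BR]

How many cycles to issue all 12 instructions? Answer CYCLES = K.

0. sll.ALU @i0  | RAW+WAW r0
1. xor.ALU+mul.MUL @i1+i2  | pair
2. and.ALU+or.ALU @i3+i4  | pair
3. bne.BR+sub.ALU @i5+i6  | pair
4. or.ALU @i7  | RAW r1
5. blt.BR @i8  | no-port BR/BR
6. blt.BR+and.ALU @i9+i10  | pair
7. beq.BR @i11  | tail

CYCLES = 8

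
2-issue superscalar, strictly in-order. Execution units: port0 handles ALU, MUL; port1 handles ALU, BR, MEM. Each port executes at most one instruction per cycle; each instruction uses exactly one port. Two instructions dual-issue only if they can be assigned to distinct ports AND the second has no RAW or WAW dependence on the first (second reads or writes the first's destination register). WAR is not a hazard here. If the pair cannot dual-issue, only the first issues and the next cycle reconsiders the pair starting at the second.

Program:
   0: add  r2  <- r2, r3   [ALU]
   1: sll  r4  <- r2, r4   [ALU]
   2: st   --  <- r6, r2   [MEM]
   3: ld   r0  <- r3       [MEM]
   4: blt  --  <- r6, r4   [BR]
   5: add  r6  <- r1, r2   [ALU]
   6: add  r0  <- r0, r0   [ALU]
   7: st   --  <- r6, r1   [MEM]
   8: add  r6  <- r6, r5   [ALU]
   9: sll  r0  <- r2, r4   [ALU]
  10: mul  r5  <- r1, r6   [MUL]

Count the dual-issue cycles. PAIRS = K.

PAIRS = 4

0. add @i0  | RAW r2
1. sll/st @i1&i2  | 2-wide
2. ld @i3  | no-port MEM/BR
3. blt/add @i4&i5  | 2-wide
4. add/st @i6&i7  | 2-wide
5. add/sll @i8&i9  | 2-wide
6. mul @i10  | tail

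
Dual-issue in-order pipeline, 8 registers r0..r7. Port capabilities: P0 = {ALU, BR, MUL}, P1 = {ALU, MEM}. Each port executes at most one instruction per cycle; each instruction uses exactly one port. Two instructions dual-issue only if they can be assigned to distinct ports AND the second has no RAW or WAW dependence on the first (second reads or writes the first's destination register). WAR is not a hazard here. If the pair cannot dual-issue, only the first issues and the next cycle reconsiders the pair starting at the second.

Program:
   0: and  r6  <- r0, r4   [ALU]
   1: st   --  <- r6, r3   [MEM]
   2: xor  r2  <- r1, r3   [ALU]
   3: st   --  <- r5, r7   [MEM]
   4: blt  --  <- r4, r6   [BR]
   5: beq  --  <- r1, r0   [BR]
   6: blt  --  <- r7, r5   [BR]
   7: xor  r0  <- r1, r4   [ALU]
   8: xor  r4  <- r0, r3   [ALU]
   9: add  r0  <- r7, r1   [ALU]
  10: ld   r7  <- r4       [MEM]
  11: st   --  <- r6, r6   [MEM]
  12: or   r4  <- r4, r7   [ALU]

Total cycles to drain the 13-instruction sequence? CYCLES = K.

CYCLES = 8

[0] i0  and.ALU  -- RAW r6
[1] i1+i2  st.MEM/xor.ALU  -- pair
[2] i3+i4  st.MEM/blt.BR  -- pair
[3] i5  beq.BR  -- no-port BR/BR
[4] i6+i7  blt.BR/xor.ALU  -- pair
[5] i8+i9  xor.ALU/add.ALU  -- pair
[6] i10  ld.MEM  -- no-port MEM/MEM
[7] i11+i12  st.MEM/or.ALU  -- pair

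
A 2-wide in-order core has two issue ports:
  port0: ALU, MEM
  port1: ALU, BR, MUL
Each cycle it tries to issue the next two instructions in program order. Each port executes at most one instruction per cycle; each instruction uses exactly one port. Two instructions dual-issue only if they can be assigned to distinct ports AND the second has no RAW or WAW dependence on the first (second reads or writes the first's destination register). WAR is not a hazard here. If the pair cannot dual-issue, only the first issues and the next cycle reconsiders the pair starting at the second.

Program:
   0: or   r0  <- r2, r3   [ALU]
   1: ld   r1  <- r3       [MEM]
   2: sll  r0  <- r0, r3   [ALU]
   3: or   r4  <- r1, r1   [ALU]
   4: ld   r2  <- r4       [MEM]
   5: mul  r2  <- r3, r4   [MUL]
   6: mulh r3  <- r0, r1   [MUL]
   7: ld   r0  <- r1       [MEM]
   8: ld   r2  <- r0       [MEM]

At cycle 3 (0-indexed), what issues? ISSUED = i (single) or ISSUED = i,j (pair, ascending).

0. or.ALU/ld.MEM @i0,i1  | pair
1. sll.ALU/or.ALU @i2,i3  | pair
2. ld.MEM @i4  | WAW r2
3. mul.MUL @i5  | no-port MUL/MUL
4. mulh.MUL/ld.MEM @i6,i7  | pair
5. ld.MEM @i8  | tail

ISSUED = 5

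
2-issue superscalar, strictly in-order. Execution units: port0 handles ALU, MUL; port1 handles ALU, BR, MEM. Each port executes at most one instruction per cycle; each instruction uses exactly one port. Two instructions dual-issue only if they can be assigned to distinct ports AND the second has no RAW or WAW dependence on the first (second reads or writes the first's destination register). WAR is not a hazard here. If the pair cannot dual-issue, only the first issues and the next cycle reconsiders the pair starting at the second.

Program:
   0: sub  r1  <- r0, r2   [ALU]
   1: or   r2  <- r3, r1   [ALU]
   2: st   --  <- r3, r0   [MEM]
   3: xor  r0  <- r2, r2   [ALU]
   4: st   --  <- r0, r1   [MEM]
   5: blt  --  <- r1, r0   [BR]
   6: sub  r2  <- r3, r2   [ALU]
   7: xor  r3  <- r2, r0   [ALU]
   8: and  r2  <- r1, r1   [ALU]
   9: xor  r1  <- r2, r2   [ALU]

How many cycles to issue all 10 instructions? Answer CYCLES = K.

CYCLES = 7

#0 head=0: sub.ALU i0 RAW r1
#1 head=1: or.ALU;st.MEM i1,i2 dual
#2 head=3: xor.ALU i3 RAW r0
#3 head=4: st.MEM i4 no-port MEM/BR
#4 head=5: blt.BR;sub.ALU i5,i6 dual
#5 head=7: xor.ALU;and.ALU i7,i8 dual
#6 head=9: xor.ALU i9 tail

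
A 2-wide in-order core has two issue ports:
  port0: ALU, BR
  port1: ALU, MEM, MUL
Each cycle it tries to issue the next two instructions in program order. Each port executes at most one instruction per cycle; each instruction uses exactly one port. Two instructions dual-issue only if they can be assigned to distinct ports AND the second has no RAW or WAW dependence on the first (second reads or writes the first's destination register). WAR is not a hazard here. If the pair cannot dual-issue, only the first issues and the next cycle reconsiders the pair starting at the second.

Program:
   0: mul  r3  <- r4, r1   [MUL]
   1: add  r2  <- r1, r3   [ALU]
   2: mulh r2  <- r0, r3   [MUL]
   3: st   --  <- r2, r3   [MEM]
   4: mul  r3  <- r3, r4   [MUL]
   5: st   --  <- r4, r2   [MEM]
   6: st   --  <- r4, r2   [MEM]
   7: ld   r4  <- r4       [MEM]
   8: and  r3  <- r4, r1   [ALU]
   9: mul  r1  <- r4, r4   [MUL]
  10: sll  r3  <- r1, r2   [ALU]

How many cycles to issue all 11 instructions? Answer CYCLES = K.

[0] i0  mul  -- RAW r3
[1] i1  add  -- WAW r2
[2] i2  mulh  -- no-port MUL/MEM
[3] i3  st  -- no-port MEM/MUL
[4] i4  mul  -- no-port MUL/MEM
[5] i5  st  -- no-port MEM/MEM
[6] i6  st  -- no-port MEM/MEM
[7] i7  ld  -- RAW r4
[8] i8/i9  and mul  -- pair
[9] i10  sll  -- tail

CYCLES = 10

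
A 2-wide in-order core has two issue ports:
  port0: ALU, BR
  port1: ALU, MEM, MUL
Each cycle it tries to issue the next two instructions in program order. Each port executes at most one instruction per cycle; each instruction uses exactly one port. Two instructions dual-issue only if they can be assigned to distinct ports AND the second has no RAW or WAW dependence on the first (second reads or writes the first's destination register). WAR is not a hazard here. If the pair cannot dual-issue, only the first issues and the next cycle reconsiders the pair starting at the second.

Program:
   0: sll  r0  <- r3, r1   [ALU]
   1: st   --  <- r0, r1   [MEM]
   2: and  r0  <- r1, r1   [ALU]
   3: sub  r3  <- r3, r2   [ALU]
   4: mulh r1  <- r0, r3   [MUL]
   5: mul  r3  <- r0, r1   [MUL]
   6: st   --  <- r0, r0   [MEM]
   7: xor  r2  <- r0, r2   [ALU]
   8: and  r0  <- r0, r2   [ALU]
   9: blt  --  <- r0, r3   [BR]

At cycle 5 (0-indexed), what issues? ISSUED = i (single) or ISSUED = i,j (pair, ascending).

ISSUED = 6,7

0. sll.ALU @i0  | RAW r0
1. st.MEM/and.ALU @i1/i2  | dual
2. sub.ALU @i3  | RAW r3
3. mulh.MUL @i4  | no-port MUL/MUL
4. mul.MUL @i5  | no-port MUL/MEM
5. st.MEM/xor.ALU @i6/i7  | dual
6. and.ALU @i8  | RAW r0
7. blt.BR @i9  | tail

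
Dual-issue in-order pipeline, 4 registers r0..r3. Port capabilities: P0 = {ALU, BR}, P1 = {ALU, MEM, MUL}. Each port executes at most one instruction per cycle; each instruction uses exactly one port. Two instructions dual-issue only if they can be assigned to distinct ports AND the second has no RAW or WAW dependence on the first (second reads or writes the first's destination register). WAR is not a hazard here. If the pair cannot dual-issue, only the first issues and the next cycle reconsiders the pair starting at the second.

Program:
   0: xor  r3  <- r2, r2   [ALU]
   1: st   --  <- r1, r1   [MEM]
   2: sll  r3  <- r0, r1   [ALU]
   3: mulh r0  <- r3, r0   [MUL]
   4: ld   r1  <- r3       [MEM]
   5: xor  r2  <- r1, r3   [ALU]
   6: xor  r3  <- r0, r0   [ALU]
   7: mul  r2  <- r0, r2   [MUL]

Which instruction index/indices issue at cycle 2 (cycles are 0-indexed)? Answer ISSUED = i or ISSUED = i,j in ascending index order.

ISSUED = 3

0. xor.ALU+st.MEM @i0,i1  | 2-wide
1. sll.ALU @i2  | RAW r3
2. mulh.MUL @i3  | no-port MUL/MEM
3. ld.MEM @i4  | RAW r1
4. xor.ALU+xor.ALU @i5,i6  | 2-wide
5. mul.MUL @i7  | tail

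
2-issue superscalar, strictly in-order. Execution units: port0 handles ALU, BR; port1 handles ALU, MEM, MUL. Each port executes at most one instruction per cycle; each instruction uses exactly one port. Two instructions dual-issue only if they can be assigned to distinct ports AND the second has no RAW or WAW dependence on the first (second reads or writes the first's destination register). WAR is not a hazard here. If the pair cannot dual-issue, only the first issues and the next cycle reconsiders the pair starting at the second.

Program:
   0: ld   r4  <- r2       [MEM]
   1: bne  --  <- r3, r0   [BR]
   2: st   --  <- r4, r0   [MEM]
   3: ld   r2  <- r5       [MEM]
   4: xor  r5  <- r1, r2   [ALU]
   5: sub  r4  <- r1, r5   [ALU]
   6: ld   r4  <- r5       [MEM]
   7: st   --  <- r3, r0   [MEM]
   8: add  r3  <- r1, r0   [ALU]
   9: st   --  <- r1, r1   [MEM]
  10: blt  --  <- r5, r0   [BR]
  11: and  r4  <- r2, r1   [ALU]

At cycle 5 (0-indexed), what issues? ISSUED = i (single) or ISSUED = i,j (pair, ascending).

ISSUED = 6

  cy0 -> i0/i1 (ld.MEM/bne.BR) 2-wide
  cy1 -> i2 (st.MEM) no-port MEM/MEM
  cy2 -> i3 (ld.MEM) RAW r2
  cy3 -> i4 (xor.ALU) RAW r5
  cy4 -> i5 (sub.ALU) WAW r4
  cy5 -> i6 (ld.MEM) no-port MEM/MEM
  cy6 -> i7/i8 (st.MEM/add.ALU) 2-wide
  cy7 -> i9/i10 (st.MEM/blt.BR) 2-wide
  cy8 -> i11 (and.ALU) tail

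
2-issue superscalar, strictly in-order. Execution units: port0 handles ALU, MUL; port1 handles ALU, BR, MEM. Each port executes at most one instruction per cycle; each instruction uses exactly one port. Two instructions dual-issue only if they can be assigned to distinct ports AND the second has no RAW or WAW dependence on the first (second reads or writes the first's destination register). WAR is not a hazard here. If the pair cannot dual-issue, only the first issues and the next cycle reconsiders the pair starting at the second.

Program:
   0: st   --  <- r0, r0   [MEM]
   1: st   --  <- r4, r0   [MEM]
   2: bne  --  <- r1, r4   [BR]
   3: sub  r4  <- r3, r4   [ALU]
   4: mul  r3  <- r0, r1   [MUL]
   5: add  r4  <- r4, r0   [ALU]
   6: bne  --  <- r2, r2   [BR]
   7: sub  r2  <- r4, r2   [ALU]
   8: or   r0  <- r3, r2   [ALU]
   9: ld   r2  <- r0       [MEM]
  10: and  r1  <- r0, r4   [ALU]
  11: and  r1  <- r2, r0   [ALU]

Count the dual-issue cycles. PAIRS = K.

PAIRS = 4

0. st.MEM @i0  | no-port MEM/MEM
1. st.MEM @i1  | no-port MEM/BR
2. bne.BR+sub.ALU @i2,i3  | pair
3. mul.MUL+add.ALU @i4,i5  | pair
4. bne.BR+sub.ALU @i6,i7  | pair
5. or.ALU @i8  | RAW r0
6. ld.MEM+and.ALU @i9,i10  | pair
7. and.ALU @i11  | tail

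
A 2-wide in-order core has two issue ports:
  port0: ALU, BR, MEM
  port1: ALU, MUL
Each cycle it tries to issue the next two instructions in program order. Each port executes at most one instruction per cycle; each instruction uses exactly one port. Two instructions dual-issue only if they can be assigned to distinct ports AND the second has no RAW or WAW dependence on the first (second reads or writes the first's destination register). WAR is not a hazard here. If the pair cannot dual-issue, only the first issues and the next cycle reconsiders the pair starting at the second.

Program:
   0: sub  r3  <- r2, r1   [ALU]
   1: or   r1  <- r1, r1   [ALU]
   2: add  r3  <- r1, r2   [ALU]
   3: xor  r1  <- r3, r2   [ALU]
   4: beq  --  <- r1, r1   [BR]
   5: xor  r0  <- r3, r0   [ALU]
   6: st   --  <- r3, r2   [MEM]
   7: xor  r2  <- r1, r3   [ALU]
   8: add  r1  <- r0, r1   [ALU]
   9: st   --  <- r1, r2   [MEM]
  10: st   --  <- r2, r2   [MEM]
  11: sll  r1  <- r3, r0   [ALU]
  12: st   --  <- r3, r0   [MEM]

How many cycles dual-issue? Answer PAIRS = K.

PAIRS = 4

0. sub.ALU+or.ALU @i0&i1  | dual
1. add.ALU @i2  | RAW r3
2. xor.ALU @i3  | RAW r1
3. beq.BR+xor.ALU @i4&i5  | dual
4. st.MEM+xor.ALU @i6&i7  | dual
5. add.ALU @i8  | RAW r1
6. st.MEM @i9  | no-port MEM/MEM
7. st.MEM+sll.ALU @i10&i11  | dual
8. st.MEM @i12  | tail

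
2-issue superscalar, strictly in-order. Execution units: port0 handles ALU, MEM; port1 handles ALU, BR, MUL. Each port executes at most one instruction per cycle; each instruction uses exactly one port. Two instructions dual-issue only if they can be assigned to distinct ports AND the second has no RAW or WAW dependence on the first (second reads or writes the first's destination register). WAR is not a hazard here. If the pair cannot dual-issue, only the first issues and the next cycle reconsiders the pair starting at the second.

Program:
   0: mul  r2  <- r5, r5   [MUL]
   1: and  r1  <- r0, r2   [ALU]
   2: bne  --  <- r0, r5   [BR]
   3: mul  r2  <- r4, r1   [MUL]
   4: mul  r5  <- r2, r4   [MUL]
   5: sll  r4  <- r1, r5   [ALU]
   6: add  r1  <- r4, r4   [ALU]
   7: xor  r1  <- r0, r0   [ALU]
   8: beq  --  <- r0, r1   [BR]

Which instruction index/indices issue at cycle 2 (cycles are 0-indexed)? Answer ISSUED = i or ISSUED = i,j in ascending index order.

0. mul @i0  | RAW r2
1. and+bne @i1/i2  | pair
2. mul @i3  | no-port MUL/MUL
3. mul @i4  | RAW r5
4. sll @i5  | RAW r4
5. add @i6  | WAW r1
6. xor @i7  | RAW r1
7. beq @i8  | tail

ISSUED = 3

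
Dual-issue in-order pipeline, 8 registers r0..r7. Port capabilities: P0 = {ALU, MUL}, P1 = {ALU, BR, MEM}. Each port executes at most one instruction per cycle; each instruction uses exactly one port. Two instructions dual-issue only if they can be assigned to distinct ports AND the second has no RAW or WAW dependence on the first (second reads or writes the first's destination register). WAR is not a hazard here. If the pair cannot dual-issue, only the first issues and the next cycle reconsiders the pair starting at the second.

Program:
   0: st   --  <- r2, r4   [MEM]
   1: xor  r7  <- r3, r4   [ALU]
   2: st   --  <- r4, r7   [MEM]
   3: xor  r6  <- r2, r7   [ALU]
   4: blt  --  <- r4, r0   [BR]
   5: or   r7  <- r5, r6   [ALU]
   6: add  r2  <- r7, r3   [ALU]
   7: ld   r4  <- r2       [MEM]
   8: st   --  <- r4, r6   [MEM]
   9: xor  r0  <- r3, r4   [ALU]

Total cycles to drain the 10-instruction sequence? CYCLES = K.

CYCLES = 6

#0 head=0: st xor i0+i1 2-wide
#1 head=2: st xor i2+i3 2-wide
#2 head=4: blt or i4+i5 2-wide
#3 head=6: add i6 RAW r2
#4 head=7: ld i7 no-port MEM/MEM
#5 head=8: st xor i8+i9 2-wide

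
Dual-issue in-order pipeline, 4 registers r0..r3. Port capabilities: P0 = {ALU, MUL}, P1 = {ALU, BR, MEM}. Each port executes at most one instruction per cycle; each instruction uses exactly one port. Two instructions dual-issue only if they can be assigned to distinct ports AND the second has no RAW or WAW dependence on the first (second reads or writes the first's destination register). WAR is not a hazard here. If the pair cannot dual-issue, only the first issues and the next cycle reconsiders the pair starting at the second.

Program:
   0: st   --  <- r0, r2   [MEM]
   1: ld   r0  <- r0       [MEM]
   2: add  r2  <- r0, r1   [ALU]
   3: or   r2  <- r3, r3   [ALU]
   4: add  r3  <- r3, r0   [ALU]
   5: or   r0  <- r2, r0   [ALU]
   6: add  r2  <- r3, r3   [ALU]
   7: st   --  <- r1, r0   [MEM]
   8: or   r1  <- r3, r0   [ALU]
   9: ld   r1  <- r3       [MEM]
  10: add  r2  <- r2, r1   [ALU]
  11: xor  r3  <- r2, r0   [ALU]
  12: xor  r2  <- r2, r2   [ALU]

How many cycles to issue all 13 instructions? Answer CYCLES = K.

CYCLES = 9

  cy0 -> i0 (st.MEM) no-port MEM/MEM
  cy1 -> i1 (ld.MEM) RAW r0
  cy2 -> i2 (add.ALU) WAW r2
  cy3 -> i3+i4 (or.ALU;add.ALU) pair
  cy4 -> i5+i6 (or.ALU;add.ALU) pair
  cy5 -> i7+i8 (st.MEM;or.ALU) pair
  cy6 -> i9 (ld.MEM) RAW r1
  cy7 -> i10 (add.ALU) RAW r2
  cy8 -> i11+i12 (xor.ALU;xor.ALU) pair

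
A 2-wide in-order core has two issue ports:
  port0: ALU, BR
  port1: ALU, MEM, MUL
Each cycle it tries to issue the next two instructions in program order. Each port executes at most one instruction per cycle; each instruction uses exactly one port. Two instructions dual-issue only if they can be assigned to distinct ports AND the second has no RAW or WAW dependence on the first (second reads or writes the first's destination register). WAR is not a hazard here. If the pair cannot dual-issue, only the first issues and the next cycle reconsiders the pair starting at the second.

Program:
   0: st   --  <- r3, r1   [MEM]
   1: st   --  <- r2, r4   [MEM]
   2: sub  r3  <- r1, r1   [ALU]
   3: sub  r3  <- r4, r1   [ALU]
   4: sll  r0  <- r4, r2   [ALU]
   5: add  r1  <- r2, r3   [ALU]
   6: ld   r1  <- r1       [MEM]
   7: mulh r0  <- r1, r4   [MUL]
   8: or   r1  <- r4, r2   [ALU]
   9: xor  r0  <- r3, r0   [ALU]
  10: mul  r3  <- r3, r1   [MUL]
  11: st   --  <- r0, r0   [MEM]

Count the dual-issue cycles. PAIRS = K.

[0] i0  st  -- no-port MEM/MEM
[1] i1,i2  st+sub  -- dual
[2] i3,i4  sub+sll  -- dual
[3] i5  add  -- RAW+WAW r1
[4] i6  ld  -- no-port MEM/MUL
[5] i7,i8  mulh+or  -- dual
[6] i9,i10  xor+mul  -- dual
[7] i11  st  -- tail

PAIRS = 4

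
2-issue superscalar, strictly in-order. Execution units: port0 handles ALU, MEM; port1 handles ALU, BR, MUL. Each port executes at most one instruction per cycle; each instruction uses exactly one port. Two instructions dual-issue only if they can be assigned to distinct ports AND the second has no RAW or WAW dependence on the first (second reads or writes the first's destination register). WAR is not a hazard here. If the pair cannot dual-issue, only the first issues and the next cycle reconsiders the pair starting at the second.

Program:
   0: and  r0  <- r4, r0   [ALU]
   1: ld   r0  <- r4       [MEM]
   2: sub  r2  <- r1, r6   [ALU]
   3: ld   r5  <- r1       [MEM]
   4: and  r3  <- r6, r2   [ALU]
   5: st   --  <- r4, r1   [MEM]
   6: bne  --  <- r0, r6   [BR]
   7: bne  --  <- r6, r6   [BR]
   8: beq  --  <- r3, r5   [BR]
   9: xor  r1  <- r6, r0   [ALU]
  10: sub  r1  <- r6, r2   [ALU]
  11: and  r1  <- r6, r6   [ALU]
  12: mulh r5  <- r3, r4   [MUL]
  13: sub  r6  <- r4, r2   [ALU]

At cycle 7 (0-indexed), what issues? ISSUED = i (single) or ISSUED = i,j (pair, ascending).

ISSUED = 11,12

t=0 i0:and ; WAW r0
t=1 i1+i2:ld sub ; 2-wide
t=2 i3+i4:ld and ; 2-wide
t=3 i5+i6:st bne ; 2-wide
t=4 i7:bne ; no-port BR/BR
t=5 i8+i9:beq xor ; 2-wide
t=6 i10:sub ; WAW r1
t=7 i11+i12:and mulh ; 2-wide
t=8 i13:sub ; tail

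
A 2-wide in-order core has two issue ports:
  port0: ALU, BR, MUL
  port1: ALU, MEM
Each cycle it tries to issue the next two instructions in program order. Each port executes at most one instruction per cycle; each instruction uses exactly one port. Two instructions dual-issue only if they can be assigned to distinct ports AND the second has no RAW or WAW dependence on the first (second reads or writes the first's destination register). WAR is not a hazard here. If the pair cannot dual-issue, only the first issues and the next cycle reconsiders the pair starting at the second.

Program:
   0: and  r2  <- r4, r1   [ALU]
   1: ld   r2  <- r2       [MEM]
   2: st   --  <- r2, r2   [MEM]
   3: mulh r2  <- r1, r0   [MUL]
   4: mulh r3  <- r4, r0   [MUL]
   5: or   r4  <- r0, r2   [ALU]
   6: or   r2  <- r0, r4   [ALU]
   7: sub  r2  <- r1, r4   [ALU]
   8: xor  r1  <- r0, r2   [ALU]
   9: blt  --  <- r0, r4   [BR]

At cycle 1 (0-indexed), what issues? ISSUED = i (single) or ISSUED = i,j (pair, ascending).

ISSUED = 1

c0: i0 and.ALU  RAW+WAW r2
c1: i1 ld.MEM  no-port MEM/MEM
c2: i2&i3 st.MEM/mulh.MUL  2-wide
c3: i4&i5 mulh.MUL/or.ALU  2-wide
c4: i6 or.ALU  WAW r2
c5: i7 sub.ALU  RAW r2
c6: i8&i9 xor.ALU/blt.BR  2-wide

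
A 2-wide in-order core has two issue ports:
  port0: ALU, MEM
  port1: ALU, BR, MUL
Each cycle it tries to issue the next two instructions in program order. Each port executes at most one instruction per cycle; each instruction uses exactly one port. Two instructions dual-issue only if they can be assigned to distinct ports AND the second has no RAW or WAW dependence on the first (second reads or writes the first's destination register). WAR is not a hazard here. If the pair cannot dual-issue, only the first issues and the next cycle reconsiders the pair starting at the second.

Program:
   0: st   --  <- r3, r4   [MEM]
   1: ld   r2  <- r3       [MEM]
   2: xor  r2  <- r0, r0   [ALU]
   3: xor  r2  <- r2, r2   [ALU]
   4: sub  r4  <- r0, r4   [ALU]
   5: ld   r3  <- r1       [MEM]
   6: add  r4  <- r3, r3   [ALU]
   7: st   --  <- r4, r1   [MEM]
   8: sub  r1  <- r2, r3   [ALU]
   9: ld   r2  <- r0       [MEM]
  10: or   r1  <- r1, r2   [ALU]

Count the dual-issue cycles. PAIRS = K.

PAIRS = 2

t=0 i0:st ; no-port MEM/MEM
t=1 i1:ld ; WAW r2
t=2 i2:xor ; RAW+WAW r2
t=3 i3&i4:xor;sub ; 2-wide
t=4 i5:ld ; RAW r3
t=5 i6:add ; RAW r4
t=6 i7&i8:st;sub ; 2-wide
t=7 i9:ld ; RAW r2
t=8 i10:or ; tail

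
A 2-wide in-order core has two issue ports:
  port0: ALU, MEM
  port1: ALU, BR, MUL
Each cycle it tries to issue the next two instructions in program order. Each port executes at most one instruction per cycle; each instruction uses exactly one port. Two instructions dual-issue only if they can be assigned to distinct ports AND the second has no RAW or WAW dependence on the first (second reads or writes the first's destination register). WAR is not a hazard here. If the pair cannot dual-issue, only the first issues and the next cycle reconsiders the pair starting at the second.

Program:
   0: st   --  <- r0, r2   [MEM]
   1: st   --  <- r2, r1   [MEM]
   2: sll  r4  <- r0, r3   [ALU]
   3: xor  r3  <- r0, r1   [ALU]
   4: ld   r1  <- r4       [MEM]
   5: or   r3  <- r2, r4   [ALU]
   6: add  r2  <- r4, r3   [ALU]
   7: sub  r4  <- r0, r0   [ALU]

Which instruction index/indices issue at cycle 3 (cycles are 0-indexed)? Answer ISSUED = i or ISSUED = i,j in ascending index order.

0. st @i0  | no-port MEM/MEM
1. st sll @i1&i2  | 2-wide
2. xor ld @i3&i4  | 2-wide
3. or @i5  | RAW r3
4. add sub @i6&i7  | 2-wide

ISSUED = 5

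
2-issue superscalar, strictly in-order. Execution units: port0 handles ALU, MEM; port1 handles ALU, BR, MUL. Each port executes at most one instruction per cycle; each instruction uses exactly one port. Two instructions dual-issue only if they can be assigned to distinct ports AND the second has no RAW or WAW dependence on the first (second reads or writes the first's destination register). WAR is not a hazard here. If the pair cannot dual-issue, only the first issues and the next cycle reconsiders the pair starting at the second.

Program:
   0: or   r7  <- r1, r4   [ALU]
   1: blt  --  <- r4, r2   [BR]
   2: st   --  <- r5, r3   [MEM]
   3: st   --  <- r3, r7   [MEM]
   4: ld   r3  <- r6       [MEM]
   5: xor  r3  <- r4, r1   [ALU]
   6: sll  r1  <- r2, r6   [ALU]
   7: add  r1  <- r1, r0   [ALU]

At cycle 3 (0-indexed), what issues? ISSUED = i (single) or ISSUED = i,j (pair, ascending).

t=0 i0,i1:or.ALU blt.BR ; 2-wide
t=1 i2:st.MEM ; no-port MEM/MEM
t=2 i3:st.MEM ; no-port MEM/MEM
t=3 i4:ld.MEM ; WAW r3
t=4 i5,i6:xor.ALU sll.ALU ; 2-wide
t=5 i7:add.ALU ; tail

ISSUED = 4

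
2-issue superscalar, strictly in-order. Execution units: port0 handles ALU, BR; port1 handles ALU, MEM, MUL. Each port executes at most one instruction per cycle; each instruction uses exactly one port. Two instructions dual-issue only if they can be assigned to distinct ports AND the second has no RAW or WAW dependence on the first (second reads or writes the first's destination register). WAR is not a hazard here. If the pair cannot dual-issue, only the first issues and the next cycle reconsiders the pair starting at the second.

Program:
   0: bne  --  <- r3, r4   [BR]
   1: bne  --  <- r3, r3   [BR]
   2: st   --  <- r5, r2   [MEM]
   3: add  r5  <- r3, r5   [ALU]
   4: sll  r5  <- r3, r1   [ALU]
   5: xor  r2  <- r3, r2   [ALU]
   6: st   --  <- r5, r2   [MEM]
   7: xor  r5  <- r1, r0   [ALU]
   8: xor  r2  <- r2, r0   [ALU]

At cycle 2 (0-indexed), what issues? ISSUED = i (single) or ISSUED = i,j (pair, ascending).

ISSUED = 3

[0] i0  bne.BR  -- no-port BR/BR
[1] i1&i2  bne.BR;st.MEM  -- 2-wide
[2] i3  add.ALU  -- WAW r5
[3] i4&i5  sll.ALU;xor.ALU  -- 2-wide
[4] i6&i7  st.MEM;xor.ALU  -- 2-wide
[5] i8  xor.ALU  -- tail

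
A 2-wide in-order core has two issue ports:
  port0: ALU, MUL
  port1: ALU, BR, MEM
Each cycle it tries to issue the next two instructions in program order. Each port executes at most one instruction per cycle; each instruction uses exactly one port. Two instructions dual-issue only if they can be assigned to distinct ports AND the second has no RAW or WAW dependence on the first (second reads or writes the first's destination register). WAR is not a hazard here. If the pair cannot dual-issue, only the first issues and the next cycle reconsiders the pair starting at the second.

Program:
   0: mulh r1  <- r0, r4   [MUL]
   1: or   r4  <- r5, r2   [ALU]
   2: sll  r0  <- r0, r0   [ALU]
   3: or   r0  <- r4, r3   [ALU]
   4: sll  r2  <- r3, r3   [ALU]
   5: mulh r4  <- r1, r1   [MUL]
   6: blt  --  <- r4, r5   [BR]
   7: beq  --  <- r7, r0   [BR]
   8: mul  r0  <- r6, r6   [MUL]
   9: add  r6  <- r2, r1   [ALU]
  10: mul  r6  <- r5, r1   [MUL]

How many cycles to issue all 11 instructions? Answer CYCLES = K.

#0 head=0: mulh/or i0/i1 pair
#1 head=2: sll i2 WAW r0
#2 head=3: or/sll i3/i4 pair
#3 head=5: mulh i5 RAW r4
#4 head=6: blt i6 no-port BR/BR
#5 head=7: beq/mul i7/i8 pair
#6 head=9: add i9 WAW r6
#7 head=10: mul i10 tail

CYCLES = 8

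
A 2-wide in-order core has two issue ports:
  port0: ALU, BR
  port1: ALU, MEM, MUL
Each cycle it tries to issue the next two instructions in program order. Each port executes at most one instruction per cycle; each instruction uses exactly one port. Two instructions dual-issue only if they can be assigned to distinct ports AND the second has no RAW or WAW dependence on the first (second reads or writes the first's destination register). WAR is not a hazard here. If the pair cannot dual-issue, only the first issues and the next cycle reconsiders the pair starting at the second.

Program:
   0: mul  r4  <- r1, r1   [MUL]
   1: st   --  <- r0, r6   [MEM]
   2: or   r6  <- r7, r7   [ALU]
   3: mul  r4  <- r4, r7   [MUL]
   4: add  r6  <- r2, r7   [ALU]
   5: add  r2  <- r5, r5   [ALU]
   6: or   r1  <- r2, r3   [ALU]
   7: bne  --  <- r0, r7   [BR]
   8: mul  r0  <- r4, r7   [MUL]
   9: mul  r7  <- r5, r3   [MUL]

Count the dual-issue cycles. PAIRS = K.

PAIRS = 3

[0] i0  mul.MUL  -- no-port MUL/MEM
[1] i1/i2  st.MEM or.ALU  -- dual
[2] i3/i4  mul.MUL add.ALU  -- dual
[3] i5  add.ALU  -- RAW r2
[4] i6/i7  or.ALU bne.BR  -- dual
[5] i8  mul.MUL  -- no-port MUL/MUL
[6] i9  mul.MUL  -- tail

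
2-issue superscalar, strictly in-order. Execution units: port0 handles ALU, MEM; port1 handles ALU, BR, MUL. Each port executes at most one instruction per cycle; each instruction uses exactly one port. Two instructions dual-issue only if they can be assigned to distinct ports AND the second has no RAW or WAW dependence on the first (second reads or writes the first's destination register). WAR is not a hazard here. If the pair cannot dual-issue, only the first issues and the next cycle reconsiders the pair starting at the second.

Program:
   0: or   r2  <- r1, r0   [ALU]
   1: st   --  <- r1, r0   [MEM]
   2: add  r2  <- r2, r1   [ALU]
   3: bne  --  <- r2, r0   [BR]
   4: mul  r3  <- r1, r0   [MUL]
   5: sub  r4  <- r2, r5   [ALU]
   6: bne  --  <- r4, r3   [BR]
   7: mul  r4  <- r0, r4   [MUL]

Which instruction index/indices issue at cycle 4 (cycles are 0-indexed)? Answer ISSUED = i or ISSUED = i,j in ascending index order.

ISSUED = 6

[0] i0/i1  or.ALU/st.MEM  -- dual
[1] i2  add.ALU  -- RAW r2
[2] i3  bne.BR  -- no-port BR/MUL
[3] i4/i5  mul.MUL/sub.ALU  -- dual
[4] i6  bne.BR  -- no-port BR/MUL
[5] i7  mul.MUL  -- tail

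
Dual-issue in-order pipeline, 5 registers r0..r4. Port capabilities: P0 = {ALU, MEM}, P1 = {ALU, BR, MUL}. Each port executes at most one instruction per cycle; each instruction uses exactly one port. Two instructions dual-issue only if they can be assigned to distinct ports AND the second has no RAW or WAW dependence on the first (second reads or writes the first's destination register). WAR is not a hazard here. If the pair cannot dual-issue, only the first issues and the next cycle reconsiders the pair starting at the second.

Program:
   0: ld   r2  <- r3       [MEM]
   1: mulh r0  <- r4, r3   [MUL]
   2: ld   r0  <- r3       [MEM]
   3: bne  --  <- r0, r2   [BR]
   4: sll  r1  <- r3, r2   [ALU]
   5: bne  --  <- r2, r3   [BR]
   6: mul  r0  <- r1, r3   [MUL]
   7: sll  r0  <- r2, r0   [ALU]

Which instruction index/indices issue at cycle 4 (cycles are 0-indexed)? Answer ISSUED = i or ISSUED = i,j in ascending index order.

0. ld/mulh @i0/i1  | 2-wide
1. ld @i2  | RAW r0
2. bne/sll @i3/i4  | 2-wide
3. bne @i5  | no-port BR/MUL
4. mul @i6  | RAW+WAW r0
5. sll @i7  | tail

ISSUED = 6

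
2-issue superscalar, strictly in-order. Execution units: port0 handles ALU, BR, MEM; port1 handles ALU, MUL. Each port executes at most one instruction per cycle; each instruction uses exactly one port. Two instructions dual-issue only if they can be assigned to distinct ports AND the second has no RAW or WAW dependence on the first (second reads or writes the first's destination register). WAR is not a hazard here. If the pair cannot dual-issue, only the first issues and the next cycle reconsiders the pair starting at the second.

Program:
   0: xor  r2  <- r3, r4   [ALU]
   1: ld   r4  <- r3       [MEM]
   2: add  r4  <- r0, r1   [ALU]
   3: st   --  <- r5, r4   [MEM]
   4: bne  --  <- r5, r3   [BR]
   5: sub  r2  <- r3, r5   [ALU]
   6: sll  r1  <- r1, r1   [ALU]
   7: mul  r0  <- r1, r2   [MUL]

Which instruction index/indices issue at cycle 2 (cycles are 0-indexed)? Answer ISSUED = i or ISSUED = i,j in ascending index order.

  cy0 -> i0&i1 (xor.ALU/ld.MEM) 2-wide
  cy1 -> i2 (add.ALU) RAW r4
  cy2 -> i3 (st.MEM) no-port MEM/BR
  cy3 -> i4&i5 (bne.BR/sub.ALU) 2-wide
  cy4 -> i6 (sll.ALU) RAW r1
  cy5 -> i7 (mul.MUL) tail

ISSUED = 3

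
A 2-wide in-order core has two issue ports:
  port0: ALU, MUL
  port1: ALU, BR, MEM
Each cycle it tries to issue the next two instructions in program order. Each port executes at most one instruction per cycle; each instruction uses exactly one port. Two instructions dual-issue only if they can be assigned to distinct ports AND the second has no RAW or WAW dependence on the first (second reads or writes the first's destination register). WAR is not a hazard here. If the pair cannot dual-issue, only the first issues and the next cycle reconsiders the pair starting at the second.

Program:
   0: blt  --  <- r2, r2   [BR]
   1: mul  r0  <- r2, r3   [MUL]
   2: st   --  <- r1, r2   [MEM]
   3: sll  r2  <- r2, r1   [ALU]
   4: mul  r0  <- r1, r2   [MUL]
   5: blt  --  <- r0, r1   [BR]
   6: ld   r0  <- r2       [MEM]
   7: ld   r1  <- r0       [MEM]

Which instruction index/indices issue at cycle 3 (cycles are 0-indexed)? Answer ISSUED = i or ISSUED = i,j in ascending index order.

ISSUED = 5

t=0 i0&i1:blt+mul ; dual
t=1 i2&i3:st+sll ; dual
t=2 i4:mul ; RAW r0
t=3 i5:blt ; no-port BR/MEM
t=4 i6:ld ; no-port MEM/MEM
t=5 i7:ld ; tail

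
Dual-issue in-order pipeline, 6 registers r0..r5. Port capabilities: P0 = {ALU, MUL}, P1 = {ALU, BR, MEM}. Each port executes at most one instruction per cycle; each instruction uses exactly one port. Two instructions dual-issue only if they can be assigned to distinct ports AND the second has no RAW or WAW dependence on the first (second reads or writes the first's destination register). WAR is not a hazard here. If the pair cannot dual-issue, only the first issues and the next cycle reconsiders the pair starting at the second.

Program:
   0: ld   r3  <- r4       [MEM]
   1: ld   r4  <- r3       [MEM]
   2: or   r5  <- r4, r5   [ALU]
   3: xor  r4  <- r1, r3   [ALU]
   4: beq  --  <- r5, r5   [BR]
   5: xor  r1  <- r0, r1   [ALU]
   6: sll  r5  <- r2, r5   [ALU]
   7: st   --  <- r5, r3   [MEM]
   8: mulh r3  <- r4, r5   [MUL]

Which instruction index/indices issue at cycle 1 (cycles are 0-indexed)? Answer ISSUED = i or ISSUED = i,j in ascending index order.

0. ld.MEM @i0  | no-port MEM/MEM
1. ld.MEM @i1  | RAW r4
2. or.ALU+xor.ALU @i2,i3  | 2-wide
3. beq.BR+xor.ALU @i4,i5  | 2-wide
4. sll.ALU @i6  | RAW r5
5. st.MEM+mulh.MUL @i7,i8  | 2-wide

ISSUED = 1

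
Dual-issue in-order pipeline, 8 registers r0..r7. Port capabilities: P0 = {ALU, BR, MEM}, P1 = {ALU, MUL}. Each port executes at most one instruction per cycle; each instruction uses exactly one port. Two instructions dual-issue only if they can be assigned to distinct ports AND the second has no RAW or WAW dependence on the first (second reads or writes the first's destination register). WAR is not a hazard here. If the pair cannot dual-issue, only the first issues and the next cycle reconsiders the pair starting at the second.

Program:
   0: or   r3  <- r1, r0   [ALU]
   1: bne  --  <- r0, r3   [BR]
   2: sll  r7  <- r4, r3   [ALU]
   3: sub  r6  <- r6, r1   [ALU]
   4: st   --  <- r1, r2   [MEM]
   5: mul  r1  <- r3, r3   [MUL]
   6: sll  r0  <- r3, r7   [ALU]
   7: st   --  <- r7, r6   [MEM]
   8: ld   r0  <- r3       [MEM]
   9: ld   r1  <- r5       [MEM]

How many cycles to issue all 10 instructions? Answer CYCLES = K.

  cy0 -> i0 (or.ALU) RAW r3
  cy1 -> i1&i2 (bne.BR sll.ALU) 2-wide
  cy2 -> i3&i4 (sub.ALU st.MEM) 2-wide
  cy3 -> i5&i6 (mul.MUL sll.ALU) 2-wide
  cy4 -> i7 (st.MEM) no-port MEM/MEM
  cy5 -> i8 (ld.MEM) no-port MEM/MEM
  cy6 -> i9 (ld.MEM) tail

CYCLES = 7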